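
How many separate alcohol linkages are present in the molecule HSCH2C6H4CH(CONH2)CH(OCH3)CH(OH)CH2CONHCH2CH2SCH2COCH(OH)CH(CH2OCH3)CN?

Working along the chain:
  HSCH2: –SH on an sp³ carbon → thiol.
  C6H4: para-disubstituted benzene ring → arene.
  CH(CONH2): pendant –CONH2: carbonyl C bonded to C and N → amide.
  CH(OCH3): pendant –OCH3: C–O–C with sp³ C, no adjacent C=O → ether.
  CH(OH): –OH on an sp³ carbon → alcohol (secondary).
  CH2CONHCH2: –C(=O)–N– linkage → amide (the N is not an amine).
  CH2SCH2: C–S–C linkage → sulfide (thioether).
  CO: –C(=O)– with carbon on both sides → ketone.
  CH(OH): –OH on an sp³ carbon → alcohol (secondary).
  CH(CH2OCH3): pendant –CH2OCH3: C–O–C linkage → ether.
  CN: –C≡N: carbon triple-bonded to nitrogen → nitrile.
Alcohol appears at: CH(OH), CH(OH) → 2.

2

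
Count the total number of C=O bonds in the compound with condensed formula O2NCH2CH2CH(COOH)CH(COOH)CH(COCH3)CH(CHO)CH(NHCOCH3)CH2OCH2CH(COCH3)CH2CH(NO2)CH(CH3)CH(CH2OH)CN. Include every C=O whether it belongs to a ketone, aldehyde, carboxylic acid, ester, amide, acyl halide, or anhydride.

6

CH(COOH): carboxylic acid, 1 C=O (running total 1).
CH(COOH): carboxylic acid, 1 C=O (running total 2).
CH(COCH3): ketone, 1 C=O (running total 3).
CH(CHO): aldehyde, 1 C=O (running total 4).
CH(NHCOCH3): amide, 1 C=O (running total 5).
CH(COCH3): ketone, 1 C=O (running total 6).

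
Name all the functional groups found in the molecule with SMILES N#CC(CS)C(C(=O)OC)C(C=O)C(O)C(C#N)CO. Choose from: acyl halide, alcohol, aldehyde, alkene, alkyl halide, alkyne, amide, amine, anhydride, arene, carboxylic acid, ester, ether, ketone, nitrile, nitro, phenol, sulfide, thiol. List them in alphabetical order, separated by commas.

N≡C–: carbon triple-bonded to nitrogen → nitrile.
pendant –CH2SH → thiol.
pendant –COOCH3: carbonyl C bonded to C and –OCH3 → ester.
pendant –CHO: carbonyl C bonded to C and H → aldehyde.
–OH on an sp³ carbon → alcohol (secondary).
pendant –C≡N: nitrile.
–OH on an sp³ carbon → alcohol.

alcohol, aldehyde, ester, nitrile, thiol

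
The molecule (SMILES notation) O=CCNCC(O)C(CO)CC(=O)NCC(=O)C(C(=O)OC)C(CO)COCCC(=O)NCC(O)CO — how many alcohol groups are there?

5

Working along the chain:
  OHC: terminal –CHO: carbonyl C bonded to H and C → aldehyde.
  CH2NHCH2: C–N–C with sp³ carbons and no adjacent C=O → amine (secondary).
  CH(OH): –OH on an sp³ carbon → alcohol (secondary).
  CH(CH2OH): pendant –CH2OH on an sp³ backbone C → alcohol.
  CH2CONHCH2: –C(=O)–N– linkage → amide (the N is not an amine).
  CO: –C(=O)– with carbon on both sides → ketone.
  CH(COOCH3): pendant –COOCH3: carbonyl C bonded to C and –OCH3 → ester.
  CH(CH2OH): pendant –CH2OH on an sp³ backbone C → alcohol.
  CH2OCH2: C–O–C with sp³ carbons on both sides and no adjacent C=O → ether.
  CH2CONHCH2: –C(=O)–N– linkage → amide (the N is not an amine).
  CH(OH): –OH on an sp³ carbon → alcohol (secondary).
  CH2OH: –OH on an sp³ carbon → alcohol.
Alcohol appears at: CH(OH), CH(CH2OH), CH(CH2OH), CH(OH), CH2OH → 5.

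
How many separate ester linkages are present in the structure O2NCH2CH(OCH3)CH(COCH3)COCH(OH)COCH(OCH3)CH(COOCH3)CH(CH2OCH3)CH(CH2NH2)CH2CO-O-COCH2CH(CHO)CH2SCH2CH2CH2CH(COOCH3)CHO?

2

–NO2 on carbon → nitro group.
pendant –OCH3: C–O–C with sp³ C, no adjacent C=O → ether.
pendant –COCH3: carbonyl C bonded to two carbons → ketone.
–C(=O)– with carbon on both sides → ketone.
–OH on an sp³ carbon → alcohol (secondary).
–C(=O)– with carbon on both sides → ketone.
pendant –OCH3: C–O–C with sp³ C, no adjacent C=O → ether.
pendant –COOCH3: carbonyl C bonded to C and –OCH3 → ester.
pendant –CH2OCH3: C–O–C linkage → ether.
pendant –CH2NH2: N on sp³ C, no adjacent C=O → amine.
two acyl groups sharing one oxygen, –C(=O)–O–C(=O)– → anhydride.
pendant –CHO: carbonyl C bonded to C and H → aldehyde.
C–S–C linkage → sulfide (thioether).
pendant –COOCH3: carbonyl C bonded to C and –OCH3 → ester.
terminal –CHO: carbonyl C bonded to H and C → aldehyde.
Ester appears at: CH(COOCH3), CH(COOCH3) → 2.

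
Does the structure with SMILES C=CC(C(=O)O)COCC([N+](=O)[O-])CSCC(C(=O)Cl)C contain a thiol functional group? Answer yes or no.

Taking each segment in turn:
  CH2=CH: C=C double bond → alkene.
  CH(COOH): pendant –COOH: carbonyl C bonded to C and –OH → carboxylic acid.
  CH2OCH2: C–O–C with sp³ carbons on both sides and no adjacent C=O → ether.
  CH(NO2): –NO2 on an sp³ carbon → nitro (the N=O is not a carbonyl).
  CH2SCH2: C–S–C linkage → sulfide (thioether).
  CH(COCl): pendant –C(=O)X: carbonyl C bonded to C and halogen → acyl halide.
The groups actually present are: acyl halide, alkene, carboxylic acid, ether, nitro, sulfide.

no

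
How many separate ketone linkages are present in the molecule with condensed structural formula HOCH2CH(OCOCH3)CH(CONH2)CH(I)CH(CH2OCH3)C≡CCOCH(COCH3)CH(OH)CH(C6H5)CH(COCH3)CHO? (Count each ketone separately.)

HO– on an sp³ carbon → alcohol.
pendant –OC(=O)CH3: an acyloxy group → ester.
pendant –CONH2: carbonyl C bonded to C and N → amide.
halogen on an sp³ carbon → alkyl halide.
pendant –CH2OCH3: C–O–C linkage → ether.
C≡C triple bond → alkyne.
–C(=O)– with carbon on both sides → ketone.
pendant –COCH3: carbonyl C bonded to two carbons → ketone.
–OH on an sp³ carbon → alcohol (secondary).
pendant –C6H5: benzene ring → arene.
pendant –COCH3: carbonyl C bonded to two carbons → ketone.
terminal –CHO: carbonyl C bonded to H and C → aldehyde.
Ketone appears at: CO, CH(COCH3), CH(COCH3) → 3.

3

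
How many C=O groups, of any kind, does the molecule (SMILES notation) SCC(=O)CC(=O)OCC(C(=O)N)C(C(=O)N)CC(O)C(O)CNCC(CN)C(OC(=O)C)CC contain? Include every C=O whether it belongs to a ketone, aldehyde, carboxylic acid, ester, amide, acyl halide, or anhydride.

5

CO: ketone, 1 C=O (running total 1).
CH2COOCH2: ester, 1 C=O (running total 2).
CH(CONH2): amide, 1 C=O (running total 3).
CH(CONH2): amide, 1 C=O (running total 4).
CH(OCOCH3): ester, 1 C=O (running total 5).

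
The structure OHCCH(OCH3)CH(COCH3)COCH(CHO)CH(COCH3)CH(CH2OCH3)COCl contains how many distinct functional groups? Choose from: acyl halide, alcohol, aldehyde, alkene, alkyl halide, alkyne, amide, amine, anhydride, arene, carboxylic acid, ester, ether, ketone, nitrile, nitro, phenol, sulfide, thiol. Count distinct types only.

4

Working along the chain:
  OHC: terminal –CHO: carbonyl C bonded to H and C → aldehyde.
  CH(OCH3): pendant –OCH3: C–O–C with sp³ C, no adjacent C=O → ether.
  CH(COCH3): pendant –COCH3: carbonyl C bonded to two carbons → ketone.
  CO: –C(=O)– with carbon on both sides → ketone.
  CH(CHO): pendant –CHO: carbonyl C bonded to C and H → aldehyde.
  CH(COCH3): pendant –COCH3: carbonyl C bonded to two carbons → ketone.
  CH(CH2OCH3): pendant –CH2OCH3: C–O–C linkage → ether.
  COCl: –C(=O)Cl: carbonyl C bonded to C and to a halogen → acyl halide (not alkyl halide).
Distinct types present: acyl halide, aldehyde, ether, ketone.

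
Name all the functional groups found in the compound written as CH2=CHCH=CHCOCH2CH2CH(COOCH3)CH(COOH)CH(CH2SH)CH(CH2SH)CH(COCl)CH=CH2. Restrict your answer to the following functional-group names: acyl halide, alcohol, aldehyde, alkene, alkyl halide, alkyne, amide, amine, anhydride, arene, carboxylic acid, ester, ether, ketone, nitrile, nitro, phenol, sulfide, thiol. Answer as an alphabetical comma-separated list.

acyl halide, alkene, carboxylic acid, ester, ketone, thiol

C=C double bond → alkene.
C=C double bond → alkene.
–C(=O)– with carbon on both sides → ketone.
pendant –COOCH3: carbonyl C bonded to C and –OCH3 → ester.
pendant –COOH: carbonyl C bonded to C and –OH → carboxylic acid.
pendant –CH2SH → thiol.
pendant –CH2SH → thiol.
pendant –C(=O)X: carbonyl C bonded to C and halogen → acyl halide.
C=C double bond → alkene.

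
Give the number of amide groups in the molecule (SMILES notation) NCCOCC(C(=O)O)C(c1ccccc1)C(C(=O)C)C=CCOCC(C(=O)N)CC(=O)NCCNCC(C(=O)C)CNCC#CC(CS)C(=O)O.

2

Working along the chain:
  H2NCH2: –NH2 on an sp³ carbon with no adjacent C=O → amine.
  CH2OCH2: C–O–C with sp³ carbons on both sides and no adjacent C=O → ether.
  CH(COOH): pendant –COOH: carbonyl C bonded to C and –OH → carboxylic acid.
  CH(C6H5): pendant –C6H5: benzene ring → arene.
  CH(COCH3): pendant –COCH3: carbonyl C bonded to two carbons → ketone.
  CH=CH: C=C double bond → alkene.
  CH2OCH2: C–O–C with sp³ carbons on both sides and no adjacent C=O → ether.
  CH(CONH2): pendant –CONH2: carbonyl C bonded to C and N → amide.
  CH2CONHCH2: –C(=O)–N– linkage → amide (the N is not an amine).
  CH2NHCH2: C–N–C with sp³ carbons and no adjacent C=O → amine (secondary).
  CH(COCH3): pendant –COCH3: carbonyl C bonded to two carbons → ketone.
  CH2NHCH2: C–N–C with sp³ carbons and no adjacent C=O → amine (secondary).
  C≡C: C≡C triple bond → alkyne.
  CH(CH2SH): pendant –CH2SH → thiol.
  COOH: –COOH: carbonyl C bonded to –OH and C → carboxylic acid (the –OH is not a separate alcohol).
Amide appears at: CH(CONH2), CH2CONHCH2 → 2.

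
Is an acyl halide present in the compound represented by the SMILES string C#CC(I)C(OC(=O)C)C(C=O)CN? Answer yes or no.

C≡C triple bond → alkyne.
halogen on an sp³ carbon → alkyl halide.
pendant –OC(=O)CH3: an acyloxy group → ester.
pendant –CHO: carbonyl C bonded to C and H → aldehyde.
–NH2 on an sp³ carbon with no adjacent C=O → amine.
The groups actually present are: aldehyde, alkyl halide, alkyne, amine, ester.

no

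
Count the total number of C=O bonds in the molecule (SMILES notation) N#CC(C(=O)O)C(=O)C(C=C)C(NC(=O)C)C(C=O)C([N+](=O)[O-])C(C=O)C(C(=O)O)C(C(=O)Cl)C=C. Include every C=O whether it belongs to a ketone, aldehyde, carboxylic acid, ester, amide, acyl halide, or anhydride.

CH(COOH): carboxylic acid, 1 C=O (running total 1).
CO: ketone, 1 C=O (running total 2).
CH(NHCOCH3): amide, 1 C=O (running total 3).
CH(CHO): aldehyde, 1 C=O (running total 4).
CH(CHO): aldehyde, 1 C=O (running total 5).
CH(COOH): carboxylic acid, 1 C=O (running total 6).
CH(COCl): acyl halide, 1 C=O (running total 7).

7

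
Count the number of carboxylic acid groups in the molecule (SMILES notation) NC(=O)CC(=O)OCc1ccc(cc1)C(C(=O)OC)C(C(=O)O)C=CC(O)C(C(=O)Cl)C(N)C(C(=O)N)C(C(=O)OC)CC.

1

Taking each segment in turn:
  H2NCO: –C(=O)NH2: carbonyl C bonded to C and to N → amide (the N is not a separate amine).
  CH2COOCH2: –C(=O)–O–C with C on the carbonyl side → ester.
  C6H4: para-disubstituted benzene ring → arene.
  CH(COOCH3): pendant –COOCH3: carbonyl C bonded to C and –OCH3 → ester.
  CH(COOH): pendant –COOH: carbonyl C bonded to C and –OH → carboxylic acid.
  CH=CH: C=C double bond → alkene.
  CH(OH): –OH on an sp³ carbon → alcohol (secondary).
  CH(COCl): pendant –C(=O)X: carbonyl C bonded to C and halogen → acyl halide.
  CH(NH2): –NH2 on an sp³ carbon with no adjacent C=O → amine.
  CH(CONH2): pendant –CONH2: carbonyl C bonded to C and N → amide.
  CH(COOCH3): pendant –COOCH3: carbonyl C bonded to C and –OCH3 → ester.
Carboxylic acid appears at: CH(COOH) → 1.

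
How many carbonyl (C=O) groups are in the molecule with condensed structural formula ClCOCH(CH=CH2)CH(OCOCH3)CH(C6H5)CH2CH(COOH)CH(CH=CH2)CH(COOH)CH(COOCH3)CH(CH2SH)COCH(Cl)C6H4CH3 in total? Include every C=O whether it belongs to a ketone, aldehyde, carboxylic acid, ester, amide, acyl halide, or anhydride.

ClCO: acyl halide, 1 C=O (running total 1).
CH(OCOCH3): ester, 1 C=O (running total 2).
CH(COOH): carboxylic acid, 1 C=O (running total 3).
CH(COOH): carboxylic acid, 1 C=O (running total 4).
CH(COOCH3): ester, 1 C=O (running total 5).
CO: ketone, 1 C=O (running total 6).

6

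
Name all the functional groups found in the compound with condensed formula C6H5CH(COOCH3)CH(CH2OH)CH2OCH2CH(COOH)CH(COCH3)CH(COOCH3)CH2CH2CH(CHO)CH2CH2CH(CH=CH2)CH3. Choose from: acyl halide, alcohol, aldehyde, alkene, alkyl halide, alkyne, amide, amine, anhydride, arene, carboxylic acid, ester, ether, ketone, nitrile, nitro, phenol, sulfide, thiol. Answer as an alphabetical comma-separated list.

Reading the structure from left to right:
  C6H5: C6H5– phenyl ring → arene.
  CH(COOCH3): pendant –COOCH3: carbonyl C bonded to C and –OCH3 → ester.
  CH(CH2OH): pendant –CH2OH on an sp³ backbone C → alcohol.
  CH2OCH2: C–O–C with sp³ carbons on both sides and no adjacent C=O → ether.
  CH(COOH): pendant –COOH: carbonyl C bonded to C and –OH → carboxylic acid.
  CH(COCH3): pendant –COCH3: carbonyl C bonded to two carbons → ketone.
  CH(COOCH3): pendant –COOCH3: carbonyl C bonded to C and –OCH3 → ester.
  CH(CHO): pendant –CHO: carbonyl C bonded to C and H → aldehyde.
  CH(CH=CH2): pendant –CH=CH2: C=C double bond → alkene.

alcohol, aldehyde, alkene, arene, carboxylic acid, ester, ether, ketone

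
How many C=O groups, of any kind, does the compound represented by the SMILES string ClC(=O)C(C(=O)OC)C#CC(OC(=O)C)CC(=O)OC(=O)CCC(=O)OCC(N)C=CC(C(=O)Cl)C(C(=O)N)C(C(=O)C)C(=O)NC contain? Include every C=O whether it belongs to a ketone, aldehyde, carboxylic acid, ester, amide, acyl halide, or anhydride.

10

ClCO: acyl halide, 1 C=O (running total 1).
CH(COOCH3): ester, 1 C=O (running total 2).
CH(OCOCH3): ester, 1 C=O (running total 3).
CH2CO-O-COCH2: anhydride, 2 C=O (running total 5).
CH2COOCH2: ester, 1 C=O (running total 6).
CH(COCl): acyl halide, 1 C=O (running total 7).
CH(CONH2): amide, 1 C=O (running total 8).
CH(COCH3): ketone, 1 C=O (running total 9).
CONHCH3: amide, 1 C=O (running total 10).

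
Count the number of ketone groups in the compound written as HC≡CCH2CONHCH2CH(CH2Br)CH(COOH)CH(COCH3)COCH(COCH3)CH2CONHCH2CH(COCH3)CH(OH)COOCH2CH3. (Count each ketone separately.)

4

Working along the chain:
  HC≡C: C≡C triple bond → alkyne.
  CH2CONHCH2: –C(=O)–N– linkage → amide (the N is not an amine).
  CH(CH2Br): pendant –CH2X: halogen on sp³ carbon → alkyl halide.
  CH(COOH): pendant –COOH: carbonyl C bonded to C and –OH → carboxylic acid.
  CH(COCH3): pendant –COCH3: carbonyl C bonded to two carbons → ketone.
  CO: –C(=O)– with carbon on both sides → ketone.
  CH(COCH3): pendant –COCH3: carbonyl C bonded to two carbons → ketone.
  CH2CONHCH2: –C(=O)–N– linkage → amide (the N is not an amine).
  CH(COCH3): pendant –COCH3: carbonyl C bonded to two carbons → ketone.
  CH(OH): –OH on an sp³ carbon → alcohol (secondary).
  COOCH2CH3: –C(=O)OCH2CH3: carbonyl C bonded to C and to –OEt → ester.
Ketone appears at: CH(COCH3), CO, CH(COCH3), CH(COCH3) → 4.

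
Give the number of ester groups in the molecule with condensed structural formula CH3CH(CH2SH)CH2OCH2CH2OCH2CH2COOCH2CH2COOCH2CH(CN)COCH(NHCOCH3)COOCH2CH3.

3

pendant –CH2SH → thiol.
C–O–C with sp³ carbons on both sides and no adjacent C=O → ether.
C–O–C with sp³ carbons on both sides and no adjacent C=O → ether.
–C(=O)–O–C with C on the carbonyl side → ester.
–C(=O)–O–C with C on the carbonyl side → ester.
pendant –C≡N: nitrile.
–C(=O)– with carbon on both sides → ketone.
pendant –NHC(=O)CH3: N bonded to a carbonyl → amide (not amine).
–C(=O)OCH2CH3: carbonyl C bonded to C and to –OEt → ester.
Ester appears at: CH2COOCH2, CH2COOCH2, COOCH2CH3 → 3.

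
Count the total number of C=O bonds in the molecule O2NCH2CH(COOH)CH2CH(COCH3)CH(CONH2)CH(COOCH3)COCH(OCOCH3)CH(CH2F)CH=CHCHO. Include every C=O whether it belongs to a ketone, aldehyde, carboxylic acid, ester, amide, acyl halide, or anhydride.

7

CH(COOH): carboxylic acid, 1 C=O (running total 1).
CH(COCH3): ketone, 1 C=O (running total 2).
CH(CONH2): amide, 1 C=O (running total 3).
CH(COOCH3): ester, 1 C=O (running total 4).
CO: ketone, 1 C=O (running total 5).
CH(OCOCH3): ester, 1 C=O (running total 6).
CHO: aldehyde, 1 C=O (running total 7).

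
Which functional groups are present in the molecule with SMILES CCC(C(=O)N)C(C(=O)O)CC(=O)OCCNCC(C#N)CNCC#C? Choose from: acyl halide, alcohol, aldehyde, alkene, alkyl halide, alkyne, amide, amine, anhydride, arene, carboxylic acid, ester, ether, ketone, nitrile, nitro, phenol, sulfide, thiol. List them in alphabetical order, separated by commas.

pendant –CONH2: carbonyl C bonded to C and N → amide.
pendant –COOH: carbonyl C bonded to C and –OH → carboxylic acid.
–C(=O)–O–C with C on the carbonyl side → ester.
C–N–C with sp³ carbons and no adjacent C=O → amine (secondary).
pendant –C≡N: nitrile.
C–N–C with sp³ carbons and no adjacent C=O → amine (secondary).
C≡C triple bond → alkyne.

alkyne, amide, amine, carboxylic acid, ester, nitrile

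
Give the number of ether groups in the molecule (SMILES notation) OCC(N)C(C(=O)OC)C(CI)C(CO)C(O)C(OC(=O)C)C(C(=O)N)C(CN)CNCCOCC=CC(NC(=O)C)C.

1

HO– on an sp³ carbon → alcohol.
–NH2 on an sp³ carbon with no adjacent C=O → amine.
pendant –COOCH3: carbonyl C bonded to C and –OCH3 → ester.
pendant –CH2X: halogen on sp³ carbon → alkyl halide.
pendant –CH2OH on an sp³ backbone C → alcohol.
–OH on an sp³ carbon → alcohol (secondary).
pendant –OC(=O)CH3: an acyloxy group → ester.
pendant –CONH2: carbonyl C bonded to C and N → amide.
pendant –CH2NH2: N on sp³ C, no adjacent C=O → amine.
C–N–C with sp³ carbons and no adjacent C=O → amine (secondary).
C–O–C with sp³ carbons on both sides and no adjacent C=O → ether.
C=C double bond → alkene.
pendant –NHC(=O)CH3: N bonded to a carbonyl → amide (not amine).
Ether appears at: CH2OCH2 → 1.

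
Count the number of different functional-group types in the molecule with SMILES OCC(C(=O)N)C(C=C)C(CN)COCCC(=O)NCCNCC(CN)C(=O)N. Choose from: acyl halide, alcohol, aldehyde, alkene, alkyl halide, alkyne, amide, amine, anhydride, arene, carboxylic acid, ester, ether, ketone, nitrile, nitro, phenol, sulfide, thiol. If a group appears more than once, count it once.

Reading the structure from left to right:
  HOCH2: HO– on an sp³ carbon → alcohol.
  CH(CONH2): pendant –CONH2: carbonyl C bonded to C and N → amide.
  CH(CH=CH2): pendant –CH=CH2: C=C double bond → alkene.
  CH(CH2NH2): pendant –CH2NH2: N on sp³ C, no adjacent C=O → amine.
  CH2OCH2: C–O–C with sp³ carbons on both sides and no adjacent C=O → ether.
  CH2CONHCH2: –C(=O)–N– linkage → amide (the N is not an amine).
  CH2NHCH2: C–N–C with sp³ carbons and no adjacent C=O → amine (secondary).
  CH(CH2NH2): pendant –CH2NH2: N on sp³ C, no adjacent C=O → amine.
  CONH2: –C(=O)NH2: carbonyl C bonded to C and to N → amide (the N is not a separate amine).
Distinct types present: alcohol, alkene, amide, amine, ether.

5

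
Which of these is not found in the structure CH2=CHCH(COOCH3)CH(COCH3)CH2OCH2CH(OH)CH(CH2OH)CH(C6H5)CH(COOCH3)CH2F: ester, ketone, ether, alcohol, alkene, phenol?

ester: present (CH(COOCH3) — pendant –COOCH3: carbonyl C bonded to C and –OCH3 → ester).
alcohol: present (CH(OH) — –OH on an sp³ carbon → alcohol (secondary)).
ether: present (CH2OCH2 — C–O–C with sp³ carbons on both sides and no adjacent C=O → ether).
ketone: present (CH(COCH3) — pendant –COCH3: carbonyl C bonded to two carbons → ketone).
alkene: present (CH2=CH — C=C double bond → alkene).
phenol: absent. In each of CH(OH) and CH(CH2OH), the –OH is on an sp³ carbon, not on an aromatic ring, so it is an alcohol.

phenol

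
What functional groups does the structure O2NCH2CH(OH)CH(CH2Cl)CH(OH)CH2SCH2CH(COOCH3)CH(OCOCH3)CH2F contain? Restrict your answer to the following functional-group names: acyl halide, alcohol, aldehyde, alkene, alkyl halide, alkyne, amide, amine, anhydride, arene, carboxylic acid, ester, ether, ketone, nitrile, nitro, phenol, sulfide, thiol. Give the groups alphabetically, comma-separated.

Taking each segment in turn:
  O2NCH2: –NO2 on carbon → nitro group.
  CH(OH): –OH on an sp³ carbon → alcohol (secondary).
  CH(CH2Cl): pendant –CH2X: halogen on sp³ carbon → alkyl halide.
  CH(OH): –OH on an sp³ carbon → alcohol (secondary).
  CH2SCH2: C–S–C linkage → sulfide (thioether).
  CH(COOCH3): pendant –COOCH3: carbonyl C bonded to C and –OCH3 → ester.
  CH(OCOCH3): pendant –OC(=O)CH3: an acyloxy group → ester.
  CH2F: halogen on an sp³ carbon → alkyl halide.

alcohol, alkyl halide, ester, nitro, sulfide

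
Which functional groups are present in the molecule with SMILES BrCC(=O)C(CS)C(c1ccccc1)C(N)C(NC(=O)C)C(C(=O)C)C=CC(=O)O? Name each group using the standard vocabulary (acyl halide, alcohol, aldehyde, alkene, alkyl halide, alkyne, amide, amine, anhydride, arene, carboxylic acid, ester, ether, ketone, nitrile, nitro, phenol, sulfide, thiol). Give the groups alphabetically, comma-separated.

Taking each segment in turn:
  BrCH2: halogen on an sp³ carbon → alkyl halide.
  CO: –C(=O)– with carbon on both sides → ketone.
  CH(CH2SH): pendant –CH2SH → thiol.
  CH(C6H5): pendant –C6H5: benzene ring → arene.
  CH(NH2): –NH2 on an sp³ carbon with no adjacent C=O → amine.
  CH(NHCOCH3): pendant –NHC(=O)CH3: N bonded to a carbonyl → amide (not amine).
  CH(COCH3): pendant –COCH3: carbonyl C bonded to two carbons → ketone.
  CH=CH: C=C double bond → alkene.
  COOH: –COOH: carbonyl C bonded to –OH and C → carboxylic acid (the –OH is not a separate alcohol).

alkene, alkyl halide, amide, amine, arene, carboxylic acid, ketone, thiol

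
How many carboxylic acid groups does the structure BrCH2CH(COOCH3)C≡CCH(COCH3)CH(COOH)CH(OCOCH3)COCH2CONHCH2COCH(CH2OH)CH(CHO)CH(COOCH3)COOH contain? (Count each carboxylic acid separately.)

halogen on an sp³ carbon → alkyl halide.
pendant –COOCH3: carbonyl C bonded to C and –OCH3 → ester.
C≡C triple bond → alkyne.
pendant –COCH3: carbonyl C bonded to two carbons → ketone.
pendant –COOH: carbonyl C bonded to C and –OH → carboxylic acid.
pendant –OC(=O)CH3: an acyloxy group → ester.
–C(=O)– with carbon on both sides → ketone.
–C(=O)–N– linkage → amide (the N is not an amine).
–C(=O)– with carbon on both sides → ketone.
pendant –CH2OH on an sp³ backbone C → alcohol.
pendant –CHO: carbonyl C bonded to C and H → aldehyde.
pendant –COOCH3: carbonyl C bonded to C and –OCH3 → ester.
–COOH: carbonyl C bonded to –OH and C → carboxylic acid (the –OH is not a separate alcohol).
Carboxylic acid appears at: CH(COOH), COOH → 2.

2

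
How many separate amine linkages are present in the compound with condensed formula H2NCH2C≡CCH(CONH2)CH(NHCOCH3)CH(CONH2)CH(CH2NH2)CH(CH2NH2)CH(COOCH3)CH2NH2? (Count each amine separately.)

Taking each segment in turn:
  H2NCH2: –NH2 on an sp³ carbon with no adjacent C=O → amine.
  C≡C: C≡C triple bond → alkyne.
  CH(CONH2): pendant –CONH2: carbonyl C bonded to C and N → amide.
  CH(NHCOCH3): pendant –NHC(=O)CH3: N bonded to a carbonyl → amide (not amine).
  CH(CONH2): pendant –CONH2: carbonyl C bonded to C and N → amide.
  CH(CH2NH2): pendant –CH2NH2: N on sp³ C, no adjacent C=O → amine.
  CH(CH2NH2): pendant –CH2NH2: N on sp³ C, no adjacent C=O → amine.
  CH(COOCH3): pendant –COOCH3: carbonyl C bonded to C and –OCH3 → ester.
  CH2NH2: –NH2 on an sp³ carbon with no adjacent C=O → amine.
Amine appears at: H2NCH2, CH(CH2NH2), CH(CH2NH2), CH2NH2 → 4.

4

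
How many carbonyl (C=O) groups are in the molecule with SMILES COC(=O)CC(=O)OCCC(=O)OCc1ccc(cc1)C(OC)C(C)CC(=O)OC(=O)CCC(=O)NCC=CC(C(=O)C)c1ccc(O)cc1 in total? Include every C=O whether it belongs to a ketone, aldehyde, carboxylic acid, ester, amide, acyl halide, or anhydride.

7

CH3OOC: ester, 1 C=O (running total 1).
CH2COOCH2: ester, 1 C=O (running total 2).
CH2COOCH2: ester, 1 C=O (running total 3).
CH2CO-O-COCH2: anhydride, 2 C=O (running total 5).
CH2CONHCH2: amide, 1 C=O (running total 6).
CH(COCH3): ketone, 1 C=O (running total 7).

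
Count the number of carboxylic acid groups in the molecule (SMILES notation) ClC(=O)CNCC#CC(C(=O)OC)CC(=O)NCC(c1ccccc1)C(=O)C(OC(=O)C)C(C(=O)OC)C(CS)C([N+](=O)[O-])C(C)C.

0

Taking each segment in turn:
  ClCO: –C(=O)Cl: carbonyl C bonded to C and to a halogen → acyl halide (not alkyl halide).
  CH2NHCH2: C–N–C with sp³ carbons and no adjacent C=O → amine (secondary).
  C≡C: C≡C triple bond → alkyne.
  CH(COOCH3): pendant –COOCH3: carbonyl C bonded to C and –OCH3 → ester.
  CH2CONHCH2: –C(=O)–N– linkage → amide (the N is not an amine).
  CH(C6H5): pendant –C6H5: benzene ring → arene.
  CO: –C(=O)– with carbon on both sides → ketone.
  CH(OCOCH3): pendant –OC(=O)CH3: an acyloxy group → ester.
  CH(COOCH3): pendant –COOCH3: carbonyl C bonded to C and –OCH3 → ester.
  CH(CH2SH): pendant –CH2SH → thiol.
  CH(NO2): –NO2 on an sp³ carbon → nitro (the N=O is not a carbonyl).
No segment is a carboxylic acid: CH(COOCH3) is ester, not carboxylic acid; CH2CONHCH2 is amide, not carboxylic acid; CH(OCOCH3) is ester, not carboxylic acid. → 0.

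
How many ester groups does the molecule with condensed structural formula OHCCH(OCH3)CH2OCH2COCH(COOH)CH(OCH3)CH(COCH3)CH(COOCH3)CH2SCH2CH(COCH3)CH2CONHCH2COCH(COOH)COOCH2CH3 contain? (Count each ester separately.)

terminal –CHO: carbonyl C bonded to H and C → aldehyde.
pendant –OCH3: C–O–C with sp³ C, no adjacent C=O → ether.
C–O–C with sp³ carbons on both sides and no adjacent C=O → ether.
–C(=O)– with carbon on both sides → ketone.
pendant –COOH: carbonyl C bonded to C and –OH → carboxylic acid.
pendant –OCH3: C–O–C with sp³ C, no adjacent C=O → ether.
pendant –COCH3: carbonyl C bonded to two carbons → ketone.
pendant –COOCH3: carbonyl C bonded to C and –OCH3 → ester.
C–S–C linkage → sulfide (thioether).
pendant –COCH3: carbonyl C bonded to two carbons → ketone.
–C(=O)–N– linkage → amide (the N is not an amine).
–C(=O)– with carbon on both sides → ketone.
pendant –COOH: carbonyl C bonded to C and –OH → carboxylic acid.
–C(=O)OCH2CH3: carbonyl C bonded to C and to –OEt → ester.
Ester appears at: CH(COOCH3), COOCH2CH3 → 2.

2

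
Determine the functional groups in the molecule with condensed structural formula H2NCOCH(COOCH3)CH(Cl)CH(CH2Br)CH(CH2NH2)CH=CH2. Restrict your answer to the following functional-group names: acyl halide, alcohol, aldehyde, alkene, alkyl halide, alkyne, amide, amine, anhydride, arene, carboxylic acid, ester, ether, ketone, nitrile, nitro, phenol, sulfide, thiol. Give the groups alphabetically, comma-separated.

alkene, alkyl halide, amide, amine, ester

Taking each segment in turn:
  H2NCO: –C(=O)NH2: carbonyl C bonded to C and to N → amide (the N is not a separate amine).
  CH(COOCH3): pendant –COOCH3: carbonyl C bonded to C and –OCH3 → ester.
  CH(Cl): halogen on an sp³ carbon → alkyl halide.
  CH(CH2Br): pendant –CH2X: halogen on sp³ carbon → alkyl halide.
  CH(CH2NH2): pendant –CH2NH2: N on sp³ C, no adjacent C=O → amine.
  CH=CH2: C=C double bond → alkene.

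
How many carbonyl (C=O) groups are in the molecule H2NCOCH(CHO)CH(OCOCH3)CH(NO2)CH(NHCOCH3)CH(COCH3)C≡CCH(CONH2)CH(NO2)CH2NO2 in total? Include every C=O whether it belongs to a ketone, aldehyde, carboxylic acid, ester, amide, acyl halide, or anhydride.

H2NCO: amide, 1 C=O (running total 1).
CH(CHO): aldehyde, 1 C=O (running total 2).
CH(OCOCH3): ester, 1 C=O (running total 3).
CH(NHCOCH3): amide, 1 C=O (running total 4).
CH(COCH3): ketone, 1 C=O (running total 5).
CH(CONH2): amide, 1 C=O (running total 6).

6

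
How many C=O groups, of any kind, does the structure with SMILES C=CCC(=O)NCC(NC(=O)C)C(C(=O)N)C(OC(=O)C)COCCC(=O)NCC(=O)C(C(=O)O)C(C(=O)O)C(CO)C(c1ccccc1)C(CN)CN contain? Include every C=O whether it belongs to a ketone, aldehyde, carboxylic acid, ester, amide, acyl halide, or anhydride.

CH2CONHCH2: amide, 1 C=O (running total 1).
CH(NHCOCH3): amide, 1 C=O (running total 2).
CH(CONH2): amide, 1 C=O (running total 3).
CH(OCOCH3): ester, 1 C=O (running total 4).
CH2CONHCH2: amide, 1 C=O (running total 5).
CO: ketone, 1 C=O (running total 6).
CH(COOH): carboxylic acid, 1 C=O (running total 7).
CH(COOH): carboxylic acid, 1 C=O (running total 8).

8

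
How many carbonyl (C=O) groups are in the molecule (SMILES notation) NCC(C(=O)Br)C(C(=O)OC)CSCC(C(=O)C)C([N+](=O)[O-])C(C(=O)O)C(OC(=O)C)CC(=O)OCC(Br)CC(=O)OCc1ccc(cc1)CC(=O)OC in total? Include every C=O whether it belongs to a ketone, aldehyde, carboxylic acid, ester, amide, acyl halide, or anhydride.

CH(COBr): acyl halide, 1 C=O (running total 1).
CH(COOCH3): ester, 1 C=O (running total 2).
CH(COCH3): ketone, 1 C=O (running total 3).
CH(COOH): carboxylic acid, 1 C=O (running total 4).
CH(OCOCH3): ester, 1 C=O (running total 5).
CH2COOCH2: ester, 1 C=O (running total 6).
CH2COOCH2: ester, 1 C=O (running total 7).
COOCH3: ester, 1 C=O (running total 8).

8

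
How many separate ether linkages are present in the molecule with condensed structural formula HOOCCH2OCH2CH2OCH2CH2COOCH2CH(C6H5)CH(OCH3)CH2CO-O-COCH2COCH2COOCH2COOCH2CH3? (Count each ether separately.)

3

Working along the chain:
  HOOC: –COOH: carbonyl C bonded to –OH and C → carboxylic acid (the –OH is not a separate alcohol).
  CH2OCH2: C–O–C with sp³ carbons on both sides and no adjacent C=O → ether.
  CH2OCH2: C–O–C with sp³ carbons on both sides and no adjacent C=O → ether.
  CH2COOCH2: –C(=O)–O–C with C on the carbonyl side → ester.
  CH(C6H5): pendant –C6H5: benzene ring → arene.
  CH(OCH3): pendant –OCH3: C–O–C with sp³ C, no adjacent C=O → ether.
  CH2CO-O-COCH2: two acyl groups sharing one oxygen, –C(=O)–O–C(=O)– → anhydride.
  CO: –C(=O)– with carbon on both sides → ketone.
  CH2COOCH2: –C(=O)–O–C with C on the carbonyl side → ester.
  COOCH2CH3: –C(=O)OCH2CH3: carbonyl C bonded to C and to –OEt → ester.
Ether appears at: CH2OCH2, CH2OCH2, CH(OCH3) → 3.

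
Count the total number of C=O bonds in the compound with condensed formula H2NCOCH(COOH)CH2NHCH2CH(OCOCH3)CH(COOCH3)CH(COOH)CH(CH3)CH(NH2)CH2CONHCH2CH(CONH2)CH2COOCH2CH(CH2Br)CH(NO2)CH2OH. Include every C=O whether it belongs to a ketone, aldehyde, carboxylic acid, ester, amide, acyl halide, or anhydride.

H2NCO: amide, 1 C=O (running total 1).
CH(COOH): carboxylic acid, 1 C=O (running total 2).
CH(OCOCH3): ester, 1 C=O (running total 3).
CH(COOCH3): ester, 1 C=O (running total 4).
CH(COOH): carboxylic acid, 1 C=O (running total 5).
CH2CONHCH2: amide, 1 C=O (running total 6).
CH(CONH2): amide, 1 C=O (running total 7).
CH2COOCH2: ester, 1 C=O (running total 8).

8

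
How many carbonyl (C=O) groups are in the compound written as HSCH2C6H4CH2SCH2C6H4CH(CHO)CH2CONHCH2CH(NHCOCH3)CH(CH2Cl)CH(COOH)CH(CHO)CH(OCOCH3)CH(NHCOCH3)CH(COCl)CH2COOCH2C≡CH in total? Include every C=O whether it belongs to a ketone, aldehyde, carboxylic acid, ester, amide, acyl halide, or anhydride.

9

CH(CHO): aldehyde, 1 C=O (running total 1).
CH2CONHCH2: amide, 1 C=O (running total 2).
CH(NHCOCH3): amide, 1 C=O (running total 3).
CH(COOH): carboxylic acid, 1 C=O (running total 4).
CH(CHO): aldehyde, 1 C=O (running total 5).
CH(OCOCH3): ester, 1 C=O (running total 6).
CH(NHCOCH3): amide, 1 C=O (running total 7).
CH(COCl): acyl halide, 1 C=O (running total 8).
CH2COOCH2: ester, 1 C=O (running total 9).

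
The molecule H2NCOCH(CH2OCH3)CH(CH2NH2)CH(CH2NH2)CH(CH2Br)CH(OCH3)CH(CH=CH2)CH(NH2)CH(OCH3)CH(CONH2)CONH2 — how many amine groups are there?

Working along the chain:
  H2NCO: –C(=O)NH2: carbonyl C bonded to C and to N → amide (the N is not a separate amine).
  CH(CH2OCH3): pendant –CH2OCH3: C–O–C linkage → ether.
  CH(CH2NH2): pendant –CH2NH2: N on sp³ C, no adjacent C=O → amine.
  CH(CH2NH2): pendant –CH2NH2: N on sp³ C, no adjacent C=O → amine.
  CH(CH2Br): pendant –CH2X: halogen on sp³ carbon → alkyl halide.
  CH(OCH3): pendant –OCH3: C–O–C with sp³ C, no adjacent C=O → ether.
  CH(CH=CH2): pendant –CH=CH2: C=C double bond → alkene.
  CH(NH2): –NH2 on an sp³ carbon with no adjacent C=O → amine.
  CH(OCH3): pendant –OCH3: C–O–C with sp³ C, no adjacent C=O → ether.
  CH(CONH2): pendant –CONH2: carbonyl C bonded to C and N → amide.
  CONH2: –C(=O)NH2: carbonyl C bonded to C and to N → amide (the N is not a separate amine).
Amine appears at: CH(CH2NH2), CH(CH2NH2), CH(NH2) → 3.

3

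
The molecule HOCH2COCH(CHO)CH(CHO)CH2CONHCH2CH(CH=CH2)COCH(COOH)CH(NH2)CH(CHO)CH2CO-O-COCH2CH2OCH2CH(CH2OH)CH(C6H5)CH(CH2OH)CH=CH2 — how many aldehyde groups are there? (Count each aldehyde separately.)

3

HO– on an sp³ carbon → alcohol.
–C(=O)– with carbon on both sides → ketone.
pendant –CHO: carbonyl C bonded to C and H → aldehyde.
pendant –CHO: carbonyl C bonded to C and H → aldehyde.
–C(=O)–N– linkage → amide (the N is not an amine).
pendant –CH=CH2: C=C double bond → alkene.
–C(=O)– with carbon on both sides → ketone.
pendant –COOH: carbonyl C bonded to C and –OH → carboxylic acid.
–NH2 on an sp³ carbon with no adjacent C=O → amine.
pendant –CHO: carbonyl C bonded to C and H → aldehyde.
two acyl groups sharing one oxygen, –C(=O)–O–C(=O)– → anhydride.
C–O–C with sp³ carbons on both sides and no adjacent C=O → ether.
pendant –CH2OH on an sp³ backbone C → alcohol.
pendant –C6H5: benzene ring → arene.
pendant –CH2OH on an sp³ backbone C → alcohol.
C=C double bond → alkene.
Aldehyde appears at: CH(CHO), CH(CHO), CH(CHO) → 3.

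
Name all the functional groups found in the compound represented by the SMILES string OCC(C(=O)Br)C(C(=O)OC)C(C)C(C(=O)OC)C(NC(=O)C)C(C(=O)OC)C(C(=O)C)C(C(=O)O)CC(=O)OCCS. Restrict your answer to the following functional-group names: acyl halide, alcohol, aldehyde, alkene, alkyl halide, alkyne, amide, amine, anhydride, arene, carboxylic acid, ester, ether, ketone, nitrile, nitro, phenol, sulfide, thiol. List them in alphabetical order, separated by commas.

acyl halide, alcohol, amide, carboxylic acid, ester, ketone, thiol

Taking each segment in turn:
  HOCH2: HO– on an sp³ carbon → alcohol.
  CH(COBr): pendant –C(=O)X: carbonyl C bonded to C and halogen → acyl halide.
  CH(COOCH3): pendant –COOCH3: carbonyl C bonded to C and –OCH3 → ester.
  CH(COOCH3): pendant –COOCH3: carbonyl C bonded to C and –OCH3 → ester.
  CH(NHCOCH3): pendant –NHC(=O)CH3: N bonded to a carbonyl → amide (not amine).
  CH(COOCH3): pendant –COOCH3: carbonyl C bonded to C and –OCH3 → ester.
  CH(COCH3): pendant –COCH3: carbonyl C bonded to two carbons → ketone.
  CH(COOH): pendant –COOH: carbonyl C bonded to C and –OH → carboxylic acid.
  CH2COOCH2: –C(=O)–O–C with C on the carbonyl side → ester.
  CH2SH: –SH on an sp³ carbon → thiol.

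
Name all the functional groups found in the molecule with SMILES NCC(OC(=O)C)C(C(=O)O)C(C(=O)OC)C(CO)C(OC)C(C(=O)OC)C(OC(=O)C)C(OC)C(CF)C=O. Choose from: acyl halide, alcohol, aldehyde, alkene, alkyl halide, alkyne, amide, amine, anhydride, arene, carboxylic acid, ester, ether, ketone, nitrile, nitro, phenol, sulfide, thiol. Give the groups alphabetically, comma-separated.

alcohol, aldehyde, alkyl halide, amine, carboxylic acid, ester, ether

–NH2 on an sp³ carbon with no adjacent C=O → amine.
pendant –OC(=O)CH3: an acyloxy group → ester.
pendant –COOH: carbonyl C bonded to C and –OH → carboxylic acid.
pendant –COOCH3: carbonyl C bonded to C and –OCH3 → ester.
pendant –CH2OH on an sp³ backbone C → alcohol.
pendant –OCH3: C–O–C with sp³ C, no adjacent C=O → ether.
pendant –COOCH3: carbonyl C bonded to C and –OCH3 → ester.
pendant –OC(=O)CH3: an acyloxy group → ester.
pendant –OCH3: C–O–C with sp³ C, no adjacent C=O → ether.
pendant –CH2X: halogen on sp³ carbon → alkyl halide.
terminal –CHO: carbonyl C bonded to H and C → aldehyde.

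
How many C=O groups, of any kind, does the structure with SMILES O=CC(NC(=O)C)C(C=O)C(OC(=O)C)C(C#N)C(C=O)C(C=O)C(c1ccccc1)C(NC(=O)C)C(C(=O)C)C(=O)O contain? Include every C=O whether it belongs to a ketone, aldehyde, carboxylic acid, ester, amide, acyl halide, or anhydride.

OHC: aldehyde, 1 C=O (running total 1).
CH(NHCOCH3): amide, 1 C=O (running total 2).
CH(CHO): aldehyde, 1 C=O (running total 3).
CH(OCOCH3): ester, 1 C=O (running total 4).
CH(CHO): aldehyde, 1 C=O (running total 5).
CH(CHO): aldehyde, 1 C=O (running total 6).
CH(NHCOCH3): amide, 1 C=O (running total 7).
CH(COCH3): ketone, 1 C=O (running total 8).
COOH: carboxylic acid, 1 C=O (running total 9).

9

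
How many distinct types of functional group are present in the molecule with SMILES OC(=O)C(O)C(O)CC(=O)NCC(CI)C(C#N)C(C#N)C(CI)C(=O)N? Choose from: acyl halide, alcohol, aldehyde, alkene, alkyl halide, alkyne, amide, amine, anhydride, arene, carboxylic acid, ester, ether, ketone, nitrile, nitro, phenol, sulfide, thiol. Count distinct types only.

5

Working along the chain:
  HOOC: –COOH: carbonyl C bonded to –OH and C → carboxylic acid (the –OH is not a separate alcohol).
  CH(OH): –OH on an sp³ carbon → alcohol (secondary).
  CH(OH): –OH on an sp³ carbon → alcohol (secondary).
  CH2CONHCH2: –C(=O)–N– linkage → amide (the N is not an amine).
  CH(CH2I): pendant –CH2X: halogen on sp³ carbon → alkyl halide.
  CH(CN): pendant –C≡N: nitrile.
  CH(CN): pendant –C≡N: nitrile.
  CH(CH2I): pendant –CH2X: halogen on sp³ carbon → alkyl halide.
  CONH2: –C(=O)NH2: carbonyl C bonded to C and to N → amide (the N is not a separate amine).
Distinct types present: alcohol, alkyl halide, amide, carboxylic acid, nitrile.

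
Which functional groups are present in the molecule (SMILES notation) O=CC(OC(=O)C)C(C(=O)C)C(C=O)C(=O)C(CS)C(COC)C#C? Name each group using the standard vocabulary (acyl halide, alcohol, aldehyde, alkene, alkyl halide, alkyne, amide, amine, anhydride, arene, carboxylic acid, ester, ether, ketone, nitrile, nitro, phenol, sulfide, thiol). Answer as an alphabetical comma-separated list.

aldehyde, alkyne, ester, ether, ketone, thiol

terminal –CHO: carbonyl C bonded to H and C → aldehyde.
pendant –OC(=O)CH3: an acyloxy group → ester.
pendant –COCH3: carbonyl C bonded to two carbons → ketone.
pendant –CHO: carbonyl C bonded to C and H → aldehyde.
–C(=O)– with carbon on both sides → ketone.
pendant –CH2SH → thiol.
pendant –CH2OCH3: C–O–C linkage → ether.
C≡C triple bond → alkyne.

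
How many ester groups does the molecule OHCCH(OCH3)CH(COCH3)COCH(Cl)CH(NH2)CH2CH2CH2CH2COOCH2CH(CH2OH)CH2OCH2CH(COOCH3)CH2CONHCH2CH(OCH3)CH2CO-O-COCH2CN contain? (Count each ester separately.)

2

terminal –CHO: carbonyl C bonded to H and C → aldehyde.
pendant –OCH3: C–O–C with sp³ C, no adjacent C=O → ether.
pendant –COCH3: carbonyl C bonded to two carbons → ketone.
–C(=O)– with carbon on both sides → ketone.
halogen on an sp³ carbon → alkyl halide.
–NH2 on an sp³ carbon with no adjacent C=O → amine.
–C(=O)–O–C with C on the carbonyl side → ester.
pendant –CH2OH on an sp³ backbone C → alcohol.
C–O–C with sp³ carbons on both sides and no adjacent C=O → ether.
pendant –COOCH3: carbonyl C bonded to C and –OCH3 → ester.
–C(=O)–N– linkage → amide (the N is not an amine).
pendant –OCH3: C–O–C with sp³ C, no adjacent C=O → ether.
two acyl groups sharing one oxygen, –C(=O)–O–C(=O)– → anhydride.
–C≡N: carbon triple-bonded to nitrogen → nitrile.
Ester appears at: CH2COOCH2, CH(COOCH3) → 2.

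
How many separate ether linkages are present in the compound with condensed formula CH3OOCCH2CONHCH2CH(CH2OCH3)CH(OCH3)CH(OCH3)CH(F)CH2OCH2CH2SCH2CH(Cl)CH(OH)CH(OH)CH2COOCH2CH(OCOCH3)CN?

4

Taking each segment in turn:
  CH3OOC: CH3O–C(=O)–: carbonyl C bonded to C and to –OCH3 → ester (not ketone + ether).
  CH2CONHCH2: –C(=O)–N– linkage → amide (the N is not an amine).
  CH(CH2OCH3): pendant –CH2OCH3: C–O–C linkage → ether.
  CH(OCH3): pendant –OCH3: C–O–C with sp³ C, no adjacent C=O → ether.
  CH(OCH3): pendant –OCH3: C–O–C with sp³ C, no adjacent C=O → ether.
  CH(F): halogen on an sp³ carbon → alkyl halide.
  CH2OCH2: C–O–C with sp³ carbons on both sides and no adjacent C=O → ether.
  CH2SCH2: C–S–C linkage → sulfide (thioether).
  CH(Cl): halogen on an sp³ carbon → alkyl halide.
  CH(OH): –OH on an sp³ carbon → alcohol (secondary).
  CH(OH): –OH on an sp³ carbon → alcohol (secondary).
  CH2COOCH2: –C(=O)–O–C with C on the carbonyl side → ester.
  CH(OCOCH3): pendant –OC(=O)CH3: an acyloxy group → ester.
  CN: –C≡N: carbon triple-bonded to nitrogen → nitrile.
Ether appears at: CH(CH2OCH3), CH(OCH3), CH(OCH3), CH2OCH2 → 4.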